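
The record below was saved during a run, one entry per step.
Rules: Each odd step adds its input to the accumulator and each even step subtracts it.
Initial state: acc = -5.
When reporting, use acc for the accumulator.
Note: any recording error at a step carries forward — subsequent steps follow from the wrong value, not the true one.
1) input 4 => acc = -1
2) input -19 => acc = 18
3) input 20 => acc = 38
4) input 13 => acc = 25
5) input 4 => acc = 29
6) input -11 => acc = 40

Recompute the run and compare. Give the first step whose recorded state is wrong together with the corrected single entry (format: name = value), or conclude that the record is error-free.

step 1: acc = -5 + 4 = -1 -> same as recorded
step 2: acc = -1 - -19 = 18 -> verified
step 3: acc = 18 + 20 = 38 -> agrees with the record
step 4: acc = 38 - 13 = 25 -> exactly as logged
step 5: acc = 25 + 4 = 29 -> verified
step 6: acc = 29 - -11 = 40 -> no discrepancy
All entries verified; no error found.

no error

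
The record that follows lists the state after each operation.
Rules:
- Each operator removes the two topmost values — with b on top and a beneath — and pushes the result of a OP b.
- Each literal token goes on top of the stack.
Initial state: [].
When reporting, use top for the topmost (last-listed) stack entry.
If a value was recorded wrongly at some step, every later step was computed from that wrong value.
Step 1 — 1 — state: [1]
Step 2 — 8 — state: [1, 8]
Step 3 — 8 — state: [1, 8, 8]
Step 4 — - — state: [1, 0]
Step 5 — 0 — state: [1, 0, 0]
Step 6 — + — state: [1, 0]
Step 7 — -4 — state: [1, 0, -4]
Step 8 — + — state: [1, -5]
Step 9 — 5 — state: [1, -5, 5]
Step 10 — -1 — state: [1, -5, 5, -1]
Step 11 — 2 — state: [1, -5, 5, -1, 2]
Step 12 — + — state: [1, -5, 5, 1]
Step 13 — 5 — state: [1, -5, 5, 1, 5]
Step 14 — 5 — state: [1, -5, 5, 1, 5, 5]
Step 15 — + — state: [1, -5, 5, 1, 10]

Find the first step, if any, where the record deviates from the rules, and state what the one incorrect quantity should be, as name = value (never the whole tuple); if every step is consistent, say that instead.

step 8, top = -4

step 1: push 1: top = 1 -> same as recorded
step 2: push 8: top = 8 -> no discrepancy
step 3: push 8: top = 8 -> verified
step 4: 8 - 8 = 0 -> confirmed correct
step 5: push 0: top = 0 -> checks out
step 6: 0 + 0 = 0 -> verified
step 7: push -4: top = -4 -> same as recorded
step 8: 0 + -4 = -4 -> the entry is off here
First incorrect step: 8; the correct value is top = -4.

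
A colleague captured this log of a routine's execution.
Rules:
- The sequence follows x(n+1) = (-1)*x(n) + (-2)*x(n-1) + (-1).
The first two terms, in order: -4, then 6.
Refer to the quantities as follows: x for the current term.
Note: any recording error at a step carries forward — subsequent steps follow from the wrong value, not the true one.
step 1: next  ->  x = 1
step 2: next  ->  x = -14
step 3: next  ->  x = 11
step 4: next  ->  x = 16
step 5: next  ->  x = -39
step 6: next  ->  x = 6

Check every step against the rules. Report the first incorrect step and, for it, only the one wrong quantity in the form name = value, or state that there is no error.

no error

Recomputing the run from the initial state:
step 1: x = 1
step 2: x = -14
step 3: x = 11
step 4: x = 16
step 5: x = -39
step 6: x = 6
This matches the log at every step.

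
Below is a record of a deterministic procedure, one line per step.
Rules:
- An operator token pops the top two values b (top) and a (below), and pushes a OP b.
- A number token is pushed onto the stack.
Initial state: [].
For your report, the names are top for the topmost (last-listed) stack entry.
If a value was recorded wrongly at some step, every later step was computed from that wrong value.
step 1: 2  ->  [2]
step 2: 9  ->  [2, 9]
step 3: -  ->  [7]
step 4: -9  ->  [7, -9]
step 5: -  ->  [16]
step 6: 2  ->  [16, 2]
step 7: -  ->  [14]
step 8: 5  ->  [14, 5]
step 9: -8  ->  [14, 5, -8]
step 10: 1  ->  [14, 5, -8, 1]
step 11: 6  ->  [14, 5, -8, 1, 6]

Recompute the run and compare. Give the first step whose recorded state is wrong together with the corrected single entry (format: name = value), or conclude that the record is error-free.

Recomputing the run from the initial state:
step 1: [2]
step 2: [2, 9]
step 3: [-7]
step 4: [-7, -9]
step 5: [2]
step 6: [2, 2]
step 7: [0]
step 8: [0, 5]
step 9: [0, 5, -8]
step 10: [0, 5, -8, 1]
step 11: [0, 5, -8, 1, 6]
The first disagreement with the record is at step 3, where the value should be top = -7.

step 3, top = -7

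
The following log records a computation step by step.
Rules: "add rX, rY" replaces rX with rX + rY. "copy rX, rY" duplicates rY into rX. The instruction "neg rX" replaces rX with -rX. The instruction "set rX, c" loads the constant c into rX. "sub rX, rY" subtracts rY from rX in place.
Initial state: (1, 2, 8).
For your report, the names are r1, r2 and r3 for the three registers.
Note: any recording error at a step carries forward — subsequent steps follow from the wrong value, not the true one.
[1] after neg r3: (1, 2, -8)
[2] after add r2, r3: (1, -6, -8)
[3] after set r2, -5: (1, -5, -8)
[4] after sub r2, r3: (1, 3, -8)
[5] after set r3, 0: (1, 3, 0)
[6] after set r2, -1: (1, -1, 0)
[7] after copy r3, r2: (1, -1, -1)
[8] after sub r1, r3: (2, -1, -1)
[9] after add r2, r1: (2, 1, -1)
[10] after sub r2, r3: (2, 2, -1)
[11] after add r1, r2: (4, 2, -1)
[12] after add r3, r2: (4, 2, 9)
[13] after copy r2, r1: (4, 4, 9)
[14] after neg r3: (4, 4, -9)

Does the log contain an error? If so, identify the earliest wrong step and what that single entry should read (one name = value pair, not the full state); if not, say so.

Step 1: r3 = -(8) = -8 — same as recorded.
Step 2: r2 = 2 + -8 = -6 — checks out.
Step 3: r2 = -5 — matches.
Step 4: r2 = -5 - -8 = 3 — exactly as logged.
Step 5: r3 = 0 — in agreement.
Step 6: r2 = -1 — verified.
Step 7: r3 = -1 — agrees with the log.
Step 8: r1 = 1 - -1 = 2 — checks out.
Step 9: r2 = -1 + 2 = 1 — exactly as logged.
Step 10: r2 = 1 - -1 = 2 — matches.
Step 11: r1 = 2 + 2 = 4 — in agreement.
Step 12: r3 = -1 + 2 = 1 — the entry is off here.
First incorrect step: 12; the correct value is r3 = 1.

step 12, r3 = 1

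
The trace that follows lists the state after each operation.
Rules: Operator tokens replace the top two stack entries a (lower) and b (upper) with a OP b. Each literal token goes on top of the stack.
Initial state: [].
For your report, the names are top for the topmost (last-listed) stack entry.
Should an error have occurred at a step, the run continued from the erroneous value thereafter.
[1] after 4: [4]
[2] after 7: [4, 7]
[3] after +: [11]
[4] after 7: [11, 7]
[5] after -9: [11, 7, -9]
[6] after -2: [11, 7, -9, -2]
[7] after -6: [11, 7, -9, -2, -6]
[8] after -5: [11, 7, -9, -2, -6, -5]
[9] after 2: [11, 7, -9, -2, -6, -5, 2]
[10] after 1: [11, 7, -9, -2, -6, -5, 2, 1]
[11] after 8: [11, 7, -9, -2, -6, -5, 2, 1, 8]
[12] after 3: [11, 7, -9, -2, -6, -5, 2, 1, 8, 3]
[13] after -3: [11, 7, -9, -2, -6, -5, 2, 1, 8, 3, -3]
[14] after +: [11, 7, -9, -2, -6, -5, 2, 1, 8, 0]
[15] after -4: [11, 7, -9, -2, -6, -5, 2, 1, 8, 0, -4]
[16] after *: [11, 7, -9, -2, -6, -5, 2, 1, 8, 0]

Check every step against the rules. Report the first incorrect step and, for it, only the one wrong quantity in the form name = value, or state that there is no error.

no error

Step 1: push 4: top = 4 — consistent with the trace.
Step 2: push 7: top = 7 — consistent with the trace.
Step 3: 4 + 7 = 11 — agrees with the trace.
Step 4: push 7: top = 7 — checks out.
Step 5: push -9: top = -9 — verified.
Step 6: push -2: top = -2 — exactly as logged.
Step 7: push -6: top = -6 — no discrepancy.
Step 8: push -5: top = -5 — exactly as logged.
Step 9: push 2: top = 2 — verified.
Step 10: push 1: top = 1 — consistent with the trace.
Step 11: push 8: top = 8 — matches.
Step 12: push 3: top = 3 — consistent with the trace.
Step 13: push -3: top = -3 — same as recorded.
Step 14: 3 + -3 = 0 — no discrepancy.
Step 15: push -4: top = -4 — matches.
Step 16: 0 * -4 = 0 — no discrepancy.
Every step is consistent.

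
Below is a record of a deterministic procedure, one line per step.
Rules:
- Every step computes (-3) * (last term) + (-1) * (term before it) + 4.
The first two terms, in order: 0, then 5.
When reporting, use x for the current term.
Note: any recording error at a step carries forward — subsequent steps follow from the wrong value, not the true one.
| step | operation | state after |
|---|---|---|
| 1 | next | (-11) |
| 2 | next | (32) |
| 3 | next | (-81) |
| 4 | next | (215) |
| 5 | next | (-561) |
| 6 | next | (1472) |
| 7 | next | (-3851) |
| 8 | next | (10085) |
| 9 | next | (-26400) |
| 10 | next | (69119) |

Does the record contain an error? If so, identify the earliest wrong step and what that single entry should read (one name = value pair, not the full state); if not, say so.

Step 1: x = -3*(5) + (-1)*(0) + (4) = -11 — checks out.
Step 2: x = -3*(-11) + (-1)*(5) + (4) = 32 — matches.
Step 3: x = -3*(32) + (-1)*(-11) + (4) = -81 — checks out.
Step 4: x = -3*(-81) + (-1)*(32) + (4) = 215 — exactly as logged.
Step 5: x = -3*(215) + (-1)*(-81) + (4) = -560 — not what was recorded.
Step 5 is the first one off; corrected, x = -560.

step 5, x = -560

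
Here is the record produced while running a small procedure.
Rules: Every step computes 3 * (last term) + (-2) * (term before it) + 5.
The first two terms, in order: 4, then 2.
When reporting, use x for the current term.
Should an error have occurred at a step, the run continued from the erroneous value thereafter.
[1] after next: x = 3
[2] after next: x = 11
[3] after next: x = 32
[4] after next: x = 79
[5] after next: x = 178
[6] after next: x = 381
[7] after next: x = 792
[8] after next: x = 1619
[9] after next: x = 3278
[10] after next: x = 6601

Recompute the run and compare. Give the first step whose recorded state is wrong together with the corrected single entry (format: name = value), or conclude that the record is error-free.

Recomputing the run from the initial state:
step 1: x = 3
step 2: x = 10
step 3: x = 29
step 4: x = 72
step 5: x = 163
step 6: x = 350
step 7: x = 729
step 8: x = 1492
step 9: x = 3023
step 10: x = 6090
The first disagreement with the record is at step 2, where the value should be x = 10.

step 2, x = 10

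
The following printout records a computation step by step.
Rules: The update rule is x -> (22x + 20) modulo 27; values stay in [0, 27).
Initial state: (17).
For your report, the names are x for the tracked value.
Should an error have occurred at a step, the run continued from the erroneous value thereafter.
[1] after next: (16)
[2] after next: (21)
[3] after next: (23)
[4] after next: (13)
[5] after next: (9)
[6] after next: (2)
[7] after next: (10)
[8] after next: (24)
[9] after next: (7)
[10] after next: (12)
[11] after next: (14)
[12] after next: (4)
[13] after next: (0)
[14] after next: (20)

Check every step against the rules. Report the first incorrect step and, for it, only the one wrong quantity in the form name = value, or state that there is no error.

step 9, x = 8

step 1: x = (22*17 + 20) mod 27 = 16 -> agrees with the printout
step 2: x = (22*16 + 20) mod 27 = 21 -> verified
step 3: x = (22*21 + 20) mod 27 = 23 -> agrees with the printout
step 4: x = (22*23 + 20) mod 27 = 13 -> in agreement
step 5: x = (22*13 + 20) mod 27 = 9 -> matches
step 6: x = (22*9 + 20) mod 27 = 2 -> no discrepancy
step 7: x = (22*2 + 20) mod 27 = 10 -> no discrepancy
step 8: x = (22*10 + 20) mod 27 = 24 -> consistent with the printout
step 9: x = (22*24 + 20) mod 27 = 8 -> the printout has a different value
The audit stops at step 9: the recorded entry is wrong and should be x = 8.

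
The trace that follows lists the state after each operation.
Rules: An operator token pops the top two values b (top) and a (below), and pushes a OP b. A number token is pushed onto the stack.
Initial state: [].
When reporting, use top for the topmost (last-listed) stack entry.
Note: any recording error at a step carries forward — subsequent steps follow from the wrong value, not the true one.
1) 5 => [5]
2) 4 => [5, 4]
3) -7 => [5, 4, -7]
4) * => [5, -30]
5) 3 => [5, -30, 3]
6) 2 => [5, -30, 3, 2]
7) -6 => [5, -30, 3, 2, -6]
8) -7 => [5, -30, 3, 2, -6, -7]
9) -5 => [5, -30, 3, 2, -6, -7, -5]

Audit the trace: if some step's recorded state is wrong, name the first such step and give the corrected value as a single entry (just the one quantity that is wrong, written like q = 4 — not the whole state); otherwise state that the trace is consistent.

Recomputing the run from the initial state:
step 1: [5]
step 2: [5, 4]
step 3: [5, 4, -7]
step 4: [5, -28]
step 5: [5, -28, 3]
step 6: [5, -28, 3, 2]
step 7: [5, -28, 3, 2, -6]
step 8: [5, -28, 3, 2, -6, -7]
step 9: [5, -28, 3, 2, -6, -7, -5]
The first disagreement with the trace is at step 4, where the value should be top = -28.

step 4, top = -28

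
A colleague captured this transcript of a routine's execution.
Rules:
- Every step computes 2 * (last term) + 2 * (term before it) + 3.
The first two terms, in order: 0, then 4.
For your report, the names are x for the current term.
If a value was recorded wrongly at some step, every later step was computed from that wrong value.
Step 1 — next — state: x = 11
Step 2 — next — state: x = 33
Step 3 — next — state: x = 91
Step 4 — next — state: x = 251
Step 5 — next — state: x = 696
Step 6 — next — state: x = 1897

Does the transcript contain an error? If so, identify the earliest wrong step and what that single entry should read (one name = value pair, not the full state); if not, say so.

step 5, x = 687

Recomputing the run from the initial state:
step 1: x = 11
step 2: x = 33
step 3: x = 91
step 4: x = 251
step 5: x = 687
step 6: x = 1879
The first disagreement with the transcript is at step 5, where the value should be x = 687.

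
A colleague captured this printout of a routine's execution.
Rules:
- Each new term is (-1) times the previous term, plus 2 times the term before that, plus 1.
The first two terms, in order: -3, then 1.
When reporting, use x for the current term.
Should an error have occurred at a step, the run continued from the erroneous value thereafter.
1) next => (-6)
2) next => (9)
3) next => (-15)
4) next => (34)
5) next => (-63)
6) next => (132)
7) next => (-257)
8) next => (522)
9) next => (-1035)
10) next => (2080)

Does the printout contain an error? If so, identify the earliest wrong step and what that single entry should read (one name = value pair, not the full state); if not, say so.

step 3, x = -20

Recomputing the run from the initial state:
step 1: x = -6
step 2: x = 9
step 3: x = -20
step 4: x = 39
step 5: x = -78
step 6: x = 157
step 7: x = -312
step 8: x = 627
step 9: x = -1250
step 10: x = 2505
The first disagreement with the printout is at step 3, where the value should be x = -20.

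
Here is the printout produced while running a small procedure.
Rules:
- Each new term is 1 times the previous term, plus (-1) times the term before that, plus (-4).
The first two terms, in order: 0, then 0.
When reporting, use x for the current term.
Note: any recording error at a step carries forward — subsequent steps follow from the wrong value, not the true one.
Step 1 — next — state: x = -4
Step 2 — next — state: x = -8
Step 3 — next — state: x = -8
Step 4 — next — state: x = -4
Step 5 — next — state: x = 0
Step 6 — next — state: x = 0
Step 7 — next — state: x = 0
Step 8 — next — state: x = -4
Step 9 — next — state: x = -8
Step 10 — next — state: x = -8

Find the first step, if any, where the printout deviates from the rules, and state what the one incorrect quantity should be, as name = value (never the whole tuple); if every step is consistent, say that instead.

step 7, x = -4

Recomputing the run from the initial state:
step 1: x = -4
step 2: x = -8
step 3: x = -8
step 4: x = -4
step 5: x = 0
step 6: x = 0
step 7: x = -4
step 8: x = -8
step 9: x = -8
step 10: x = -4
The first disagreement with the printout is at step 7, where the value should be x = -4.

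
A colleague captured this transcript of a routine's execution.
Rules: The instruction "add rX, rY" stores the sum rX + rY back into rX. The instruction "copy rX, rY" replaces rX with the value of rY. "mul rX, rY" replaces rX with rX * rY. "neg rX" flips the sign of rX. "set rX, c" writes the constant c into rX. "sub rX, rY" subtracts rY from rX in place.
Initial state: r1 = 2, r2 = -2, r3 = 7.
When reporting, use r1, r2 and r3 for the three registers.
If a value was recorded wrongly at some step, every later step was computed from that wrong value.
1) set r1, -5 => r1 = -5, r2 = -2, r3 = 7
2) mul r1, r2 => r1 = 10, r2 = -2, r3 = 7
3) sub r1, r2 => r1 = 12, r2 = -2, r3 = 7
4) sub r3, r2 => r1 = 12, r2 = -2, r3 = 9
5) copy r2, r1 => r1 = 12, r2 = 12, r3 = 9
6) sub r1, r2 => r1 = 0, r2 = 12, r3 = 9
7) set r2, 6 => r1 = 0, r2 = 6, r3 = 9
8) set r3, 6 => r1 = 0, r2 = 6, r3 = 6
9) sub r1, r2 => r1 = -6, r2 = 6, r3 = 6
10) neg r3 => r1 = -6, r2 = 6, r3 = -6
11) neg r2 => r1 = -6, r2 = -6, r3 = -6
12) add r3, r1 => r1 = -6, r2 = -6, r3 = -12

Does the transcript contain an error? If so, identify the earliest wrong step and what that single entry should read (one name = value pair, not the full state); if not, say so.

no error

Recomputing the run from the initial state:
step 1: r1 = -5, r2 = -2, r3 = 7
step 2: r1 = 10, r2 = -2, r3 = 7
step 3: r1 = 12, r2 = -2, r3 = 7
step 4: r1 = 12, r2 = -2, r3 = 9
step 5: r1 = 12, r2 = 12, r3 = 9
step 6: r1 = 0, r2 = 12, r3 = 9
step 7: r1 = 0, r2 = 6, r3 = 9
step 8: r1 = 0, r2 = 6, r3 = 6
step 9: r1 = -6, r2 = 6, r3 = 6
step 10: r1 = -6, r2 = 6, r3 = -6
step 11: r1 = -6, r2 = -6, r3 = -6
step 12: r1 = -6, r2 = -6, r3 = -12
This matches the transcript at every step.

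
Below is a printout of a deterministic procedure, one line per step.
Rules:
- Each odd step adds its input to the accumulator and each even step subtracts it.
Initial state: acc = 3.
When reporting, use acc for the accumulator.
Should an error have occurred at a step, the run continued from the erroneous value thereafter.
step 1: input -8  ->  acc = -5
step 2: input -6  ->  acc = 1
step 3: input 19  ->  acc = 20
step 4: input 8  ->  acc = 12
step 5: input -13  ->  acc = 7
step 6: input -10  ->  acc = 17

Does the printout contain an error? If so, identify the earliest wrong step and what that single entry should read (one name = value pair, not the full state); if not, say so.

step 5, acc = -1

Recomputing the run from the initial state:
step 1: acc = -5
step 2: acc = 1
step 3: acc = 20
step 4: acc = 12
step 5: acc = -1
step 6: acc = 9
The first disagreement with the printout is at step 5, where the value should be acc = -1.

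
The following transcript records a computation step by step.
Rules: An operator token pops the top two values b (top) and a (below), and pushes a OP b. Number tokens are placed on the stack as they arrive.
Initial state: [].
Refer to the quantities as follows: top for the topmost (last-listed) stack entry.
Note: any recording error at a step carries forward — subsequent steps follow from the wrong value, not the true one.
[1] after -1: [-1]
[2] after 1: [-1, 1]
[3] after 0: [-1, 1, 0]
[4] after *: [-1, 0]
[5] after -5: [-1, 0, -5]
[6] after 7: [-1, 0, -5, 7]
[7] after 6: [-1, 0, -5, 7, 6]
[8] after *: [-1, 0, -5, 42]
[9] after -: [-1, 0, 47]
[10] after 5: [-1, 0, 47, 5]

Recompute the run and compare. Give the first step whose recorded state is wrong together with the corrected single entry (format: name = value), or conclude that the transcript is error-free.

step 9, top = -47

step 1: push -1: top = -1 -> same as recorded
step 2: push 1: top = 1 -> exactly as logged
step 3: push 0: top = 0 -> agrees with the transcript
step 4: 1 * 0 = 0 -> verified
step 5: push -5: top = -5 -> verified
step 6: push 7: top = 7 -> no discrepancy
step 7: push 6: top = 6 -> exactly as logged
step 8: 7 * 6 = 42 -> confirmed correct
step 9: -5 - 42 = -47 -> the recorded entry deviates here
The earliest wrong entry is at step 9: it should read top = -47.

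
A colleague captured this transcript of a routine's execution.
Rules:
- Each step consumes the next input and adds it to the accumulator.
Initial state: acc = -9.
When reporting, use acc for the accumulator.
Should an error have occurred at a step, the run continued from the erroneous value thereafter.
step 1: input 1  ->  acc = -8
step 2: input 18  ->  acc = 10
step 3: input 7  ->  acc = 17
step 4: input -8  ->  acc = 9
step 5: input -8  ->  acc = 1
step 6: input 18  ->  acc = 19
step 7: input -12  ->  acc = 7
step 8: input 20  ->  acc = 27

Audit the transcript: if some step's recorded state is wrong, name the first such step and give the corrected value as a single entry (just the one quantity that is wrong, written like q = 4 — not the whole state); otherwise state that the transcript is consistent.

1. acc = -9 + 1 = -8 (checks out)
2. acc = -8 + 18 = 10 (no discrepancy)
3. acc = 10 + 7 = 17 (in agreement)
4. acc = 17 + -8 = 9 (checks out)
5. acc = 9 + -8 = 1 (consistent with the transcript)
6. acc = 1 + 18 = 19 (consistent with the transcript)
7. acc = 19 + -12 = 7 (agrees with the transcript)
8. acc = 7 + 20 = 27 (checks out)
The recomputation confirms every line.

no error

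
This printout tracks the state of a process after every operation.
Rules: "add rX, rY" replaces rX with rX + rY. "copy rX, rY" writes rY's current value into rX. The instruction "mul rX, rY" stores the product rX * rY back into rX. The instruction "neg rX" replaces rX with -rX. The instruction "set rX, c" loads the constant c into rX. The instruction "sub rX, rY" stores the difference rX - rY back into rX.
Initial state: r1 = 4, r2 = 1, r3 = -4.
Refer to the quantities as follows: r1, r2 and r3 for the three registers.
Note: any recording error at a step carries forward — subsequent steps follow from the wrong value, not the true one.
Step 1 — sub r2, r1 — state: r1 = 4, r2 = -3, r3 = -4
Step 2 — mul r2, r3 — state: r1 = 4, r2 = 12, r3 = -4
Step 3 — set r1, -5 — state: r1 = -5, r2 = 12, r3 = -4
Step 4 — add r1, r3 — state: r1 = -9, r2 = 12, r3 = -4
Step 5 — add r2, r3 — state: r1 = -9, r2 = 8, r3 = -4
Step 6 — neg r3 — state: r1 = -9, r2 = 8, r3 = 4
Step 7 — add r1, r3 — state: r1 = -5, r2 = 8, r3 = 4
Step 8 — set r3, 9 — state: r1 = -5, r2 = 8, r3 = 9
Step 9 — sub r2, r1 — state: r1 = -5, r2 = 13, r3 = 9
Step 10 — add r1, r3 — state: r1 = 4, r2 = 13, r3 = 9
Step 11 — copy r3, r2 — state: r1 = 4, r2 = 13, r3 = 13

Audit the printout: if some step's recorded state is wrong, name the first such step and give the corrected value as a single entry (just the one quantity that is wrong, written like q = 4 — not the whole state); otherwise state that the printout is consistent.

step 1: r2 = 1 - 4 = -3 -> in agreement
step 2: r2 = -3 * -4 = 12 -> confirmed correct
step 3: r1 = -5 -> matches
step 4: r1 = -5 + -4 = -9 -> consistent with the printout
step 5: r2 = 12 + -4 = 8 -> in agreement
step 6: r3 = -(-4) = 4 -> verified
step 7: r1 = -9 + 4 = -5 -> same as recorded
step 8: r3 = 9 -> matches
step 9: r2 = 8 - -5 = 13 -> exactly as logged
step 10: r1 = -5 + 9 = 4 -> in agreement
step 11: r3 = 13 -> verified
All entries verified; no error found.

no error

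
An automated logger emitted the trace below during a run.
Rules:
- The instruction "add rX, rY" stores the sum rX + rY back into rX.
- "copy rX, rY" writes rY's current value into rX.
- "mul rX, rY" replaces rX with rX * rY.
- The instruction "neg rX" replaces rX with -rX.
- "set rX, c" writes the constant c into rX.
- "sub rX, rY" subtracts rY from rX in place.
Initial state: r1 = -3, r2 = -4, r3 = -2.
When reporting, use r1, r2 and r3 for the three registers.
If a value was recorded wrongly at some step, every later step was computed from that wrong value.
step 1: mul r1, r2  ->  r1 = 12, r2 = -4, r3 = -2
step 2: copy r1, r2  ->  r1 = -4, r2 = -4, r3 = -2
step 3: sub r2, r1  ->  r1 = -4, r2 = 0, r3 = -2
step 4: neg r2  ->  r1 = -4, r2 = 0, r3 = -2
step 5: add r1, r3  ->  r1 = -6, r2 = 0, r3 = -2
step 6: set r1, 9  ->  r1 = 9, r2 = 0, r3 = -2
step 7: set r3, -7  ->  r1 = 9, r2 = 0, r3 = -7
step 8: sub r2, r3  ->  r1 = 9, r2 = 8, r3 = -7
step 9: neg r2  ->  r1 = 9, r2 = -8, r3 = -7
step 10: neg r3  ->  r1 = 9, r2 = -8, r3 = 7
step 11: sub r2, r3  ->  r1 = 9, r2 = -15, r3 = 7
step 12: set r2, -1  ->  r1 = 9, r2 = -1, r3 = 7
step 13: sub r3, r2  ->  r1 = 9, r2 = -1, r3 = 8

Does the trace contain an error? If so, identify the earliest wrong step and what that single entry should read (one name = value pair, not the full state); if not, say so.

Recomputing the run from the initial state:
step 1: r1 = 12, r2 = -4, r3 = -2
step 2: r1 = -4, r2 = -4, r3 = -2
step 3: r1 = -4, r2 = 0, r3 = -2
step 4: r1 = -4, r2 = 0, r3 = -2
step 5: r1 = -6, r2 = 0, r3 = -2
step 6: r1 = 9, r2 = 0, r3 = -2
step 7: r1 = 9, r2 = 0, r3 = -7
step 8: r1 = 9, r2 = 7, r3 = -7
step 9: r1 = 9, r2 = -7, r3 = -7
step 10: r1 = 9, r2 = -7, r3 = 7
step 11: r1 = 9, r2 = -14, r3 = 7
step 12: r1 = 9, r2 = -1, r3 = 7
step 13: r1 = 9, r2 = -1, r3 = 8
The first disagreement with the trace is at step 8, where the value should be r2 = 7.

step 8, r2 = 7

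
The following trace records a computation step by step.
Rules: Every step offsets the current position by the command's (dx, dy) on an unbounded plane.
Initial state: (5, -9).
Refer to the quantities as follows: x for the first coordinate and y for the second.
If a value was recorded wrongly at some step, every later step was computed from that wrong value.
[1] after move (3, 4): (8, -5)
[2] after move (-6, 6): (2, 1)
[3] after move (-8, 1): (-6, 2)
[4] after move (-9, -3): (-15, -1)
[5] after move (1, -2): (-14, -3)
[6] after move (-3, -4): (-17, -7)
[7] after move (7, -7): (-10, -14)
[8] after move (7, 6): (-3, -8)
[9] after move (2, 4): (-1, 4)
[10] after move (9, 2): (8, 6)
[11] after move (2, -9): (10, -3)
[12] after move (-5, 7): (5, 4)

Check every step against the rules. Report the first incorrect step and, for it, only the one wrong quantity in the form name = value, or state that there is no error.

step 9, y = -4

Step 1: x = 5 + (3) = 8, y = -9 + (4) = -5 — agrees with the trace.
Step 2: x = 8 + (-6) = 2, y = -5 + (6) = 1 — checks out.
Step 3: x = 2 + (-8) = -6, y = 1 + (1) = 2 — verified.
Step 4: x = -6 + (-9) = -15, y = 2 + (-3) = -1 — no discrepancy.
Step 5: x = -15 + (1) = -14, y = -1 + (-2) = -3 — confirmed correct.
Step 6: x = -14 + (-3) = -17, y = -3 + (-4) = -7 — consistent with the trace.
Step 7: x = -17 + (7) = -10, y = -7 + (-7) = -14 — agrees with the trace.
Step 8: x = -10 + (7) = -3, y = -14 + (6) = -8 — matches.
Step 9: x = -3 + (2) = -1, y = -8 + (4) = -4 — the recorded entry deviates here.
First deviation found at step 9; the corrected entry is y = -4.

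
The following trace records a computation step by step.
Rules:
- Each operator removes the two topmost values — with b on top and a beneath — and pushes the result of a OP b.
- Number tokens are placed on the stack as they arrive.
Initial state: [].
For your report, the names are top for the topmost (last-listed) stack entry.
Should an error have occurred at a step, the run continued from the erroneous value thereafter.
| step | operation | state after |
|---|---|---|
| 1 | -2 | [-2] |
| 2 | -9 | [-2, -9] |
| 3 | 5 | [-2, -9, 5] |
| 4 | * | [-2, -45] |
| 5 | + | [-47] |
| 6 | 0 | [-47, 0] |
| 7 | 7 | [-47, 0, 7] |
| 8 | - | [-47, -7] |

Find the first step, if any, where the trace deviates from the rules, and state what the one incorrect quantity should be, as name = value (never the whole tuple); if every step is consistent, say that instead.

no error

Step 1: push -2: top = -2 — confirmed correct.
Step 2: push -9: top = -9 — no discrepancy.
Step 3: push 5: top = 5 — agrees with the trace.
Step 4: -9 * 5 = -45 — same as recorded.
Step 5: -2 + -45 = -47 — exactly as logged.
Step 6: push 0: top = 0 — same as recorded.
Step 7: push 7: top = 7 — matches.
Step 8: 0 - 7 = -7 — matches.
The whole run recomputes cleanly — no discrepancies.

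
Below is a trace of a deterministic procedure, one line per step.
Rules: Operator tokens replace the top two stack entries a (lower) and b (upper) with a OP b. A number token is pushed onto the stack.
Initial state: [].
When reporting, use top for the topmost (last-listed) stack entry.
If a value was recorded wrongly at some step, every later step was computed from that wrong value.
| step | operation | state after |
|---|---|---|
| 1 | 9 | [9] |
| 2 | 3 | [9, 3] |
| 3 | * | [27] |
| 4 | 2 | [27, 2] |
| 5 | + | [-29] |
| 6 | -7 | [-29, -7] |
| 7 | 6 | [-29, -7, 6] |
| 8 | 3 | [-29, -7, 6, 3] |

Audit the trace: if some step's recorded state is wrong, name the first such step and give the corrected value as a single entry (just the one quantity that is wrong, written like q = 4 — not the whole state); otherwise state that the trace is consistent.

step 5, top = 29

Recomputing the run from the initial state:
step 1: [9]
step 2: [9, 3]
step 3: [27]
step 4: [27, 2]
step 5: [29]
step 6: [29, -7]
step 7: [29, -7, 6]
step 8: [29, -7, 6, 3]
The first disagreement with the trace is at step 5, where the value should be top = 29.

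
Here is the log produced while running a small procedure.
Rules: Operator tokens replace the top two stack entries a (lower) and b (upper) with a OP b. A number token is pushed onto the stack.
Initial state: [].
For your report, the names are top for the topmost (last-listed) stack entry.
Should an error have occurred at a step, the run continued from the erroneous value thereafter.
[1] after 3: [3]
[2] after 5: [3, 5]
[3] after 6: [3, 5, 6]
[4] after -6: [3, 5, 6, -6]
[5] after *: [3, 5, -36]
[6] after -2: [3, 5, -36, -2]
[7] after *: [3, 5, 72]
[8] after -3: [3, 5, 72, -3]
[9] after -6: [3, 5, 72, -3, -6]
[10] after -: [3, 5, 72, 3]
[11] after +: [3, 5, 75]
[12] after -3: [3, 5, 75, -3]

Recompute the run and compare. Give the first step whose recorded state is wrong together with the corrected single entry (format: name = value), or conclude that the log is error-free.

1. push 3: top = 3 (checks out)
2. push 5: top = 5 (agrees with the log)
3. push 6: top = 6 (checks out)
4. push -6: top = -6 (same as recorded)
5. 6 * -6 = -36 (matches)
6. push -2: top = -2 (in agreement)
7. -36 * -2 = 72 (confirmed correct)
8. push -3: top = -3 (confirmed correct)
9. push -6: top = -6 (matches)
10. -3 - -6 = 3 (matches)
11. 72 + 3 = 75 (no discrepancy)
12. push -3: top = -3 (verified)
All steps check out; nothing to correct.

no error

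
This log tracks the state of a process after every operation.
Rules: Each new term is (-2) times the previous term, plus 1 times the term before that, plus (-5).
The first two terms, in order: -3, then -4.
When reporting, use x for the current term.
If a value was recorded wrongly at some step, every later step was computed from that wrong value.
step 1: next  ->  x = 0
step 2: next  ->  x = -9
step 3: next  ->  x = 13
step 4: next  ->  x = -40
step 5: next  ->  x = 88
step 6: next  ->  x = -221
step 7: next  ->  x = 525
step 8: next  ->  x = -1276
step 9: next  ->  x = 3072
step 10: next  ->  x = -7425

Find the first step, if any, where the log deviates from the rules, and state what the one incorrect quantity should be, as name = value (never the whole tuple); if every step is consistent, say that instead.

no error

Step 1: x = -2*(-4) + (1)*(-3) + (-5) = 0 — consistent with the log.
Step 2: x = -2*(0) + (1)*(-4) + (-5) = -9 — checks out.
Step 3: x = -2*(-9) + (1)*(0) + (-5) = 13 — no discrepancy.
Step 4: x = -2*(13) + (1)*(-9) + (-5) = -40 — same as recorded.
Step 5: x = -2*(-40) + (1)*(13) + (-5) = 88 — exactly as logged.
Step 6: x = -2*(88) + (1)*(-40) + (-5) = -221 — checks out.
Step 7: x = -2*(-221) + (1)*(88) + (-5) = 525 — same as recorded.
Step 8: x = -2*(525) + (1)*(-221) + (-5) = -1276 — matches.
Step 9: x = -2*(-1276) + (1)*(525) + (-5) = 3072 — in agreement.
Step 10: x = -2*(3072) + (1)*(-1276) + (-5) = -7425 — no discrepancy.
The recomputation confirms every line.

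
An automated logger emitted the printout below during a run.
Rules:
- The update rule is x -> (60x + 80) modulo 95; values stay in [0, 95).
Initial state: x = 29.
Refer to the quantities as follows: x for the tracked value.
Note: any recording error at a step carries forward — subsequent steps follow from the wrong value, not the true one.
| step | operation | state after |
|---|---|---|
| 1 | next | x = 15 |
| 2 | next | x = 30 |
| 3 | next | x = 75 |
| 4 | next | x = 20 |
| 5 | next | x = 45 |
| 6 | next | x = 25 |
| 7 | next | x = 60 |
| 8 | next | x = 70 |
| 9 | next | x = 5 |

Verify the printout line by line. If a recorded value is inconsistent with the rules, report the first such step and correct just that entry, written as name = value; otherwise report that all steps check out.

Recomputing the run from the initial state:
step 1: x = 15
step 2: x = 30
step 3: x = 75
step 4: x = 20
step 5: x = 45
step 6: x = 25
step 7: x = 60
step 8: x = 70
step 9: x = 5
This matches the printout at every step.

no error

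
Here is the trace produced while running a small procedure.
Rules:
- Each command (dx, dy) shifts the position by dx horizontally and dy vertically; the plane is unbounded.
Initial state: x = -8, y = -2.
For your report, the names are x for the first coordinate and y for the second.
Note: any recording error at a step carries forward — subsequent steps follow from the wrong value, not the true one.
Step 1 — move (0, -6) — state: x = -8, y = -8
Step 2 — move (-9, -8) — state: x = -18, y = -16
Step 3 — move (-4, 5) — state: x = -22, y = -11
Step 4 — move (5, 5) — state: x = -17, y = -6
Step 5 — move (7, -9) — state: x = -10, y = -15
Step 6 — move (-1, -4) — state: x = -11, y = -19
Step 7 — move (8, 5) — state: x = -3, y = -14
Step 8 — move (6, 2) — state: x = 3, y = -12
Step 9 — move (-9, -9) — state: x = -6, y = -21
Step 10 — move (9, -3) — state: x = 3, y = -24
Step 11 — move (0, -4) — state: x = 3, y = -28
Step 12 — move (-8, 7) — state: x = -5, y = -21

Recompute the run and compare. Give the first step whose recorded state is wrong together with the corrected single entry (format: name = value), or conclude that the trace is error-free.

Step 1: x = -8 + (0) = -8, y = -2 + (-6) = -8 — agrees with the trace.
Step 2: x = -8 + (-9) = -17, y = -8 + (-8) = -16 — not what was recorded.
First deviation found at step 2; the corrected entry is x = -17.

step 2, x = -17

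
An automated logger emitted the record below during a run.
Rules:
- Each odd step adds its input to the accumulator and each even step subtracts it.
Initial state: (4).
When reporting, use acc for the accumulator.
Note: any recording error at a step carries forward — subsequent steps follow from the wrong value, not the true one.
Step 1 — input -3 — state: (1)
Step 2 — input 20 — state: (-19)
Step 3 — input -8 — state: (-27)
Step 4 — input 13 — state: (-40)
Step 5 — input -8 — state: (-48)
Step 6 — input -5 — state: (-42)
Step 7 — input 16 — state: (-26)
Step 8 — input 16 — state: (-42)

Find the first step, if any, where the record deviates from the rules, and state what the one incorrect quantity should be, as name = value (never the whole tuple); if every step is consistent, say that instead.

step 6, acc = -43

Recomputing the run from the initial state:
step 1: acc = 1
step 2: acc = -19
step 3: acc = -27
step 4: acc = -40
step 5: acc = -48
step 6: acc = -43
step 7: acc = -27
step 8: acc = -43
The first disagreement with the record is at step 6, where the value should be acc = -43.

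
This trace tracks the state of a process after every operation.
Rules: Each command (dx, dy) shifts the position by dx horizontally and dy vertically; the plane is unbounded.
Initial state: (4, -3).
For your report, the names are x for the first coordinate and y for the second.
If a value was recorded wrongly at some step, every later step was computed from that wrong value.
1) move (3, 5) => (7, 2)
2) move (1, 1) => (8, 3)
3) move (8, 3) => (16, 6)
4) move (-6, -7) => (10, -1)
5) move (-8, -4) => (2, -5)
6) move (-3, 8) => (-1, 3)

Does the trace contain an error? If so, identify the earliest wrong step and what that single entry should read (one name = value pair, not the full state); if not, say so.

no error

1. x = 4 + (3) = 7, y = -3 + (5) = 2 (matches)
2. x = 7 + (1) = 8, y = 2 + (1) = 3 (in agreement)
3. x = 8 + (8) = 16, y = 3 + (3) = 6 (verified)
4. x = 16 + (-6) = 10, y = 6 + (-7) = -1 (agrees with the trace)
5. x = 10 + (-8) = 2, y = -1 + (-4) = -5 (exactly as logged)
6. x = 2 + (-3) = -1, y = -5 + (8) = 3 (matches)
All entries verified; no error found.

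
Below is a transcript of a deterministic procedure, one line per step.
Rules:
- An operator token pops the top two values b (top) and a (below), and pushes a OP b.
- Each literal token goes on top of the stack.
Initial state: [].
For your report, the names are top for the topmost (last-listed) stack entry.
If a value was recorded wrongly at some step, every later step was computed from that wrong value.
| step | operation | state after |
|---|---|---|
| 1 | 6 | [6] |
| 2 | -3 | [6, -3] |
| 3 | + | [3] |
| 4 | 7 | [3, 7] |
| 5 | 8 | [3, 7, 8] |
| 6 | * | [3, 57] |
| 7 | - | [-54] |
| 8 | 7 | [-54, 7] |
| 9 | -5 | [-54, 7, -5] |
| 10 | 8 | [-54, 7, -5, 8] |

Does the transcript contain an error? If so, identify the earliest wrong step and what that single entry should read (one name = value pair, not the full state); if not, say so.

1. push 6: top = 6 (agrees with the transcript)
2. push -3: top = -3 (exactly as logged)
3. 6 + -3 = 3 (in agreement)
4. push 7: top = 7 (checks out)
5. push 8: top = 8 (verified)
6. 7 * 8 = 56 (the transcript disagrees here)
Step 6 is the first one off; corrected, top = 56.

step 6, top = 56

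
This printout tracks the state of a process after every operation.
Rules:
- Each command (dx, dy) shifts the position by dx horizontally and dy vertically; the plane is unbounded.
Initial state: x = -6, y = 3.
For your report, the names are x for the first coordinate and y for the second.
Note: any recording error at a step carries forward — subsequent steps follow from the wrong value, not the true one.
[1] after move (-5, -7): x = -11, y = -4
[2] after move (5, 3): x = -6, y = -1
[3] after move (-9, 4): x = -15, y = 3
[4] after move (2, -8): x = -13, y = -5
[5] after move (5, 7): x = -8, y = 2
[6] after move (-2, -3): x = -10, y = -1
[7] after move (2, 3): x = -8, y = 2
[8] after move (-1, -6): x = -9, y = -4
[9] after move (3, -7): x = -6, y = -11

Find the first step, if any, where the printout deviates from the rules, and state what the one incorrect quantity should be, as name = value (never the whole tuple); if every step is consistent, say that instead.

no error

step 1: x = -6 + (-5) = -11, y = 3 + (-7) = -4 -> exactly as logged
step 2: x = -11 + (5) = -6, y = -4 + (3) = -1 -> matches
step 3: x = -6 + (-9) = -15, y = -1 + (4) = 3 -> confirmed correct
step 4: x = -15 + (2) = -13, y = 3 + (-8) = -5 -> exactly as logged
step 5: x = -13 + (5) = -8, y = -5 + (7) = 2 -> checks out
step 6: x = -8 + (-2) = -10, y = 2 + (-3) = -1 -> verified
step 7: x = -10 + (2) = -8, y = -1 + (3) = 2 -> verified
step 8: x = -8 + (-1) = -9, y = 2 + (-6) = -4 -> confirmed correct
step 9: x = -9 + (3) = -6, y = -4 + (-7) = -11 -> no discrepancy
All entries verified; no error found.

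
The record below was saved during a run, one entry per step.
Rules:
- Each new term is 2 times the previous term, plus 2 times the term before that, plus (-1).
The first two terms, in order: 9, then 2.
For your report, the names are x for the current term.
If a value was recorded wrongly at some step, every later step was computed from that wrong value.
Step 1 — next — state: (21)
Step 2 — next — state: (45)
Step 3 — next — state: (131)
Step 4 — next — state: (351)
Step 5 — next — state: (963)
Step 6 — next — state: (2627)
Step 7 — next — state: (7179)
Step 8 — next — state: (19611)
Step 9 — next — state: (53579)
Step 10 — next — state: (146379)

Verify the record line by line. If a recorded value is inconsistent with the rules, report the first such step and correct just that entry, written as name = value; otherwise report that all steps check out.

Step 1: x = 2*(2) + (2)*(9) + (-1) = 21 — checks out.
Step 2: x = 2*(21) + (2)*(2) + (-1) = 45 — no discrepancy.
Step 3: x = 2*(45) + (2)*(21) + (-1) = 131 — in agreement.
Step 4: x = 2*(131) + (2)*(45) + (-1) = 351 — consistent with the record.
Step 5: x = 2*(351) + (2)*(131) + (-1) = 963 — checks out.
Step 6: x = 2*(963) + (2)*(351) + (-1) = 2627 — no discrepancy.
Step 7: x = 2*(2627) + (2)*(963) + (-1) = 7179 — agrees with the record.
Step 8: x = 2*(7179) + (2)*(2627) + (-1) = 19611 — no discrepancy.
Step 9: x = 2*(19611) + (2)*(7179) + (-1) = 53579 — matches.
Step 10: x = 2*(53579) + (2)*(19611) + (-1) = 146379 — matches.
Nothing is out of place; the run is error-free.

no error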